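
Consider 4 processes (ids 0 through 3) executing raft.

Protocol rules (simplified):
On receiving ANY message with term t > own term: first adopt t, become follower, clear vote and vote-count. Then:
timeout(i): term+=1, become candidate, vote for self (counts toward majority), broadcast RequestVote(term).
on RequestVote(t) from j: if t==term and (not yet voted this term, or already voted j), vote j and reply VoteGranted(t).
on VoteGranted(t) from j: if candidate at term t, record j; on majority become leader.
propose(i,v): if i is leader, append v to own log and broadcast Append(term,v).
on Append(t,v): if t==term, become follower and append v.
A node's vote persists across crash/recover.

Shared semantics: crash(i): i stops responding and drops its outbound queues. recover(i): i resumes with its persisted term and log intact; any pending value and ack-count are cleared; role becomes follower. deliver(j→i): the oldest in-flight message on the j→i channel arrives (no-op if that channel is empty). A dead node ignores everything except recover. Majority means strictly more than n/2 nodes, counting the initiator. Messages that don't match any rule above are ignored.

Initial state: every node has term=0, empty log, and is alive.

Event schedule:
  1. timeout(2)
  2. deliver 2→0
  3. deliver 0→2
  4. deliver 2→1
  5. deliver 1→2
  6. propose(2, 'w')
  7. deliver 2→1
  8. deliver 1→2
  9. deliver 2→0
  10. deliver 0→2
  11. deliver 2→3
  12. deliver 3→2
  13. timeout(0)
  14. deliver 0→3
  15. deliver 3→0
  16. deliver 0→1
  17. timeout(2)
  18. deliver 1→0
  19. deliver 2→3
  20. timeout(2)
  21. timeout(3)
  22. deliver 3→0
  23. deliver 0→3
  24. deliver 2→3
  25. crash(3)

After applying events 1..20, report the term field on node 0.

2

[1] timeout(2) → N2(cand t1 [-])
[2] deliver 2→0 → N0(foll t1 [-])
[3] deliver 0→2 → ∅
[4] deliver 2→1 → N1(foll t1 [-])
[5] deliver 1→2 → N2(lead t1 [-])
[6] propose(2,'w') → N2(lead t1 [w])
[7] deliver 2→1 → N1(foll t1 [w])
[8] deliver 1→2 → ∅
[9] deliver 2→0 → N0(foll t1 [w])
[10] deliver 0→2 → ∅
[11] deliver 2→3 → N3(foll t1 [-])
[12] deliver 3→2 → ∅
[13] timeout(0) → N0(cand t2 [w])
[14] deliver 0→3 → N3(foll t2 [-])
[15] deliver 3→0 → ∅
[16] deliver 0→1 → N1(foll t2 [w])
[17] timeout(2) → N2(cand t2 [w])
[18] deliver 1→0 → N0(lead t2 [w])
[19] deliver 2→3 → ∅
[20] timeout(2) → N2(cand t3 [w])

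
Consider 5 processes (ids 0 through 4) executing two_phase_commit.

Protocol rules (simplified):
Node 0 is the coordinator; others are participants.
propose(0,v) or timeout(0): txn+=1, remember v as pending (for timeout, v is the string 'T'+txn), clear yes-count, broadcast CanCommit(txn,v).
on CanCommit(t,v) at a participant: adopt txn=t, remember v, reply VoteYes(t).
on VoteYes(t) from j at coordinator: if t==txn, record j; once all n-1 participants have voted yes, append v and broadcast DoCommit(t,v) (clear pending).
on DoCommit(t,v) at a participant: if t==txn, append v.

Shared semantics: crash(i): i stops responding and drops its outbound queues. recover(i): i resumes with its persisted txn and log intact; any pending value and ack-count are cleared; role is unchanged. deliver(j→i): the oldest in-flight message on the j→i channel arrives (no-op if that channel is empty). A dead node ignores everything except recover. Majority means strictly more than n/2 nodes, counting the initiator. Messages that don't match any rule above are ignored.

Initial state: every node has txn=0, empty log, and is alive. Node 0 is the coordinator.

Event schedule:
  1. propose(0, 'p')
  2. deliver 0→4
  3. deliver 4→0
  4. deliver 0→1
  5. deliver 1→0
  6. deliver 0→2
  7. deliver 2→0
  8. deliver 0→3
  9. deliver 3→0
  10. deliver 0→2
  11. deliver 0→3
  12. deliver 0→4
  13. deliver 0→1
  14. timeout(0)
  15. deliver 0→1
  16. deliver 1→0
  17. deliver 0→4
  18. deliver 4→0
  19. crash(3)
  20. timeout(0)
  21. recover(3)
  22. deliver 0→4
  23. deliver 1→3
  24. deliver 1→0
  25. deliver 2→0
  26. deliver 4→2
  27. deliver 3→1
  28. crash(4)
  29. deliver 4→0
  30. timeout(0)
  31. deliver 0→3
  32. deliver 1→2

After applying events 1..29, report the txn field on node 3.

after 1 — propose(0,'p'): n0:coor/t1/[-]
after 2 — deliver 0→4: n4:part/t1/[-]
after 3 — deliver 4→0: ·
after 4 — deliver 0→1: n1:part/t1/[-]
after 5 — deliver 1→0: ·
after 6 — deliver 0→2: n2:part/t1/[-]
after 7 — deliver 2→0: ·
after 8 — deliver 0→3: n3:part/t1/[-]
after 9 — deliver 3→0: n0:coor/t1/[p]
after 10 — deliver 0→2: n2:part/t1/[p]
after 11 — deliver 0→3: n3:part/t1/[p]
after 12 — deliver 0→4: n4:part/t1/[p]
after 13 — deliver 0→1: n1:part/t1/[p]
after 14 — timeout(0): n0:coor/t2/[p]
after 15 — deliver 0→1: n1:part/t2/[p]
after 16 — deliver 1→0: ·
after 17 — deliver 0→4: n4:part/t2/[p]
after 18 — deliver 4→0: ·
after 19 — crash(3): n3:✗part/t1/[p]
after 20 — timeout(0): n0:coor/t3/[p]
after 21 — recover(3): n3:part/t1/[p]
after 22 — deliver 0→4: n4:part/t3/[p]
after 23 — deliver 1→3: ·
after 24 — deliver 1→0: ·
after 25 — deliver 2→0: ·
after 26 — deliver 4→2: ·
after 27 — deliver 3→1: ·
after 28 — crash(4): n4:✗part/t3/[p]
after 29 — deliver 4→0: ·

1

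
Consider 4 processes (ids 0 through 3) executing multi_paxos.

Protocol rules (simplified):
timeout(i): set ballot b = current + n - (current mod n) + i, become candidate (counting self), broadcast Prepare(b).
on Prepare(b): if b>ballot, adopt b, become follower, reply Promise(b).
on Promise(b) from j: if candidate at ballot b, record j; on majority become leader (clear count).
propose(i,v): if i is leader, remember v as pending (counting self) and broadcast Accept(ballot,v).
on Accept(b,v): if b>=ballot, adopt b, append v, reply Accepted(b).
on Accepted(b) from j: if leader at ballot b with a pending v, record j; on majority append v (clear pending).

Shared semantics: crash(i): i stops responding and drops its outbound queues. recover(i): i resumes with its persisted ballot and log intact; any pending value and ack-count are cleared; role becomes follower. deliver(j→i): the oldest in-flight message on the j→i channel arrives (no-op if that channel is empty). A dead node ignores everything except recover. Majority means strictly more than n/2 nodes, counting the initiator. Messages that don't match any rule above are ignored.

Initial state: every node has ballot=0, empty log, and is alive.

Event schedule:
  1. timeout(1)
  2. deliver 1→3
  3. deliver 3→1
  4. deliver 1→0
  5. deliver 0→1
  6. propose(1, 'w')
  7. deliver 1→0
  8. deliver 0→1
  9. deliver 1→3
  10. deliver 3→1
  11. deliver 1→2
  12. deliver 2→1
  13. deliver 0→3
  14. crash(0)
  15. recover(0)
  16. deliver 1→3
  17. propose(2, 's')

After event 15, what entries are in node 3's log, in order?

after 1 — timeout(1): n1:cand/b5/[-]
after 2 — deliver 1→3: n3:foll/b5/[-]
after 3 — deliver 3→1: ·
after 4 — deliver 1→0: n0:foll/b5/[-]
after 5 — deliver 0→1: n1:lead/b5/[-]
after 6 — propose(1,'w'): ·
after 7 — deliver 1→0: n0:foll/b5/[w]
after 8 — deliver 0→1: ·
after 9 — deliver 1→3: n3:foll/b5/[w]
after 10 — deliver 3→1: n1:lead/b5/[w]
after 11 — deliver 1→2: n2:foll/b5/[-]
after 12 — deliver 2→1: ·
after 13 — deliver 0→3: ·
after 14 — crash(0): n0:✗foll/b5/[w]
after 15 — recover(0): n0:foll/b5/[w]

w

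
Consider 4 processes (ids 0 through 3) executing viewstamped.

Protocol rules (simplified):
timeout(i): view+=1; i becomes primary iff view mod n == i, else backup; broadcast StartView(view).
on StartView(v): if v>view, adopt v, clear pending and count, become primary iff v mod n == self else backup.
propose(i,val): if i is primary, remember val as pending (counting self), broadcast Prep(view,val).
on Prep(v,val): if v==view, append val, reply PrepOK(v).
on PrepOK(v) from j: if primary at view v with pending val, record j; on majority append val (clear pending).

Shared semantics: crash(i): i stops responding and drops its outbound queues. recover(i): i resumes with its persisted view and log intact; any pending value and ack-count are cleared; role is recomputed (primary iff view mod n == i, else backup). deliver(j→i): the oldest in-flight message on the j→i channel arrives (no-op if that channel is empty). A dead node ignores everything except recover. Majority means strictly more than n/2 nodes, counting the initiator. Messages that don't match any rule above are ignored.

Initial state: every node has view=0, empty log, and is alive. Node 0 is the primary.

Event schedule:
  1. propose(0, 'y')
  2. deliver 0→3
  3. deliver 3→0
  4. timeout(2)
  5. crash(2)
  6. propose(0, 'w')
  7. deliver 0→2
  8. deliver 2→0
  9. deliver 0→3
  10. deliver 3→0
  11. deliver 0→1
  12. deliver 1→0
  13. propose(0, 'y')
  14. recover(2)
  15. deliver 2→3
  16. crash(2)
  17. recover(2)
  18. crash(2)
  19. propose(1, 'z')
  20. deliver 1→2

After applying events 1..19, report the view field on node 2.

1

e1 propose(0,'y'): ·
e2 deliver 0→3: 3[back,v=0,y]
e3 deliver 3→0: ·
e4 timeout(2): 2[back,v=1,-]
e5 crash(2): 2[✗back,v=1,-]
e6 propose(0,'w'): ·
e7 deliver 0→2: ·
e8 deliver 2→0: ·
e9 deliver 0→3: 3[back,v=0,y,w]
e10 deliver 3→0: ·
e11 deliver 0→1: 1[back,v=0,y]
e12 deliver 1→0: 0[prim,v=0,w]
e13 propose(0,'y'): ·
e14 recover(2): 2[back,v=1,-]
e15 deliver 2→3: ·
e16 crash(2): 2[✗back,v=1,-]
e17 recover(2): 2[back,v=1,-]
e18 crash(2): 2[✗back,v=1,-]
e19 propose(1,'z'): ·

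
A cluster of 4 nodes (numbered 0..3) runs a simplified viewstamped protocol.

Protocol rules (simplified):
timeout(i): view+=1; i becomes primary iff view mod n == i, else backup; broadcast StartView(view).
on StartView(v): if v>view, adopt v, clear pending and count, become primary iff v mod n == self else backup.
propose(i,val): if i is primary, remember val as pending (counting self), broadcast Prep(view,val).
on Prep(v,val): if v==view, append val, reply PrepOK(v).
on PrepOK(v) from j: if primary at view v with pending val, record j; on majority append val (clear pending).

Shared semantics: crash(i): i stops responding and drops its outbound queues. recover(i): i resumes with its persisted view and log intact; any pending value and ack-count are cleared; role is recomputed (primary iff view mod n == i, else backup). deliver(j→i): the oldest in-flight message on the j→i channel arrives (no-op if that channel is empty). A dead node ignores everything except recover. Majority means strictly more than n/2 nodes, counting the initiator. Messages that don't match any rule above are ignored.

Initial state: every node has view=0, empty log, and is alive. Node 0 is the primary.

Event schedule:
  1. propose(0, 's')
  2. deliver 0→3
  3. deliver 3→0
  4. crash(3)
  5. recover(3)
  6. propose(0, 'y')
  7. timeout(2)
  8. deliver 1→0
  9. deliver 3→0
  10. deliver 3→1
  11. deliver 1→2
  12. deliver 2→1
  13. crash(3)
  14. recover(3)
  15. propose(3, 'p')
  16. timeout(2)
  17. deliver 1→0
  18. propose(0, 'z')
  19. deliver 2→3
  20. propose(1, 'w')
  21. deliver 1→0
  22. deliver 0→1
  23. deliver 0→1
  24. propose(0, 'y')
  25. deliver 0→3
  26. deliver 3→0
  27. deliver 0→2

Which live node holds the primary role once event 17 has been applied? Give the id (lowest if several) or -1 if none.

after 1 — propose(0,'s'): ·
after 2 — deliver 0→3: n3:back/v0/[s]
after 3 — deliver 3→0: ·
after 4 — crash(3): n3:✗back/v0/[s]
after 5 — recover(3): n3:back/v0/[s]
after 6 — propose(0,'y'): ·
after 7 — timeout(2): n2:back/v1/[-]
after 8 — deliver 1→0: ·
after 9 — deliver 3→0: ·
after 10 — deliver 3→1: ·
after 11 — deliver 1→2: ·
after 12 — deliver 2→1: n1:prim/v1/[-]
after 13 — crash(3): n3:✗back/v0/[s]
after 14 — recover(3): n3:back/v0/[s]
after 15 — propose(3,'p'): ·
after 16 — timeout(2): n2:prim/v2/[-]
after 17 — deliver 1→0: ·

0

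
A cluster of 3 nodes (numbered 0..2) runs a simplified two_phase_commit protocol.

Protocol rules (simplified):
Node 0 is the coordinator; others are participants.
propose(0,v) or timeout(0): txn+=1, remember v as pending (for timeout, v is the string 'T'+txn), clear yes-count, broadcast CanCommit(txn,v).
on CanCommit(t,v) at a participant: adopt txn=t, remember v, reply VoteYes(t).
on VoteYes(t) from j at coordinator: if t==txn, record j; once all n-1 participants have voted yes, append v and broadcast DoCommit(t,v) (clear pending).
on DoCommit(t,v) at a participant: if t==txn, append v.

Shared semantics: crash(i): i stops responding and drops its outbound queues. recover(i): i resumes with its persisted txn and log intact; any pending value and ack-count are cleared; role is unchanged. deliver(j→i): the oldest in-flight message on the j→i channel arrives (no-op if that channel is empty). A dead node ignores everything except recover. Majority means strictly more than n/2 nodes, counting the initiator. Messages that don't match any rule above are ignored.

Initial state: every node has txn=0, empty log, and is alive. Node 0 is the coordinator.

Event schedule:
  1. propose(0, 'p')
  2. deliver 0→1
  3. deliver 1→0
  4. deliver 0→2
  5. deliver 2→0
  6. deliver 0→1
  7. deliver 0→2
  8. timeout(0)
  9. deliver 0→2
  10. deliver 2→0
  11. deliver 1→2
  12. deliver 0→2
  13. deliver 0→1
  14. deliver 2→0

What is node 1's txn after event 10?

1. propose(0,'p'):  <0:coor t1 ->
2. deliver 0→1:  <1:part t1 ->
3. deliver 1→0:  nop
4. deliver 0→2:  <2:part t1 ->
5. deliver 2→0:  <0:coor t1 p>
6. deliver 0→1:  <1:part t1 p>
7. deliver 0→2:  <2:part t1 p>
8. timeout(0):  <0:coor t2 p>
9. deliver 0→2:  <2:part t2 p>
10. deliver 2→0:  nop

1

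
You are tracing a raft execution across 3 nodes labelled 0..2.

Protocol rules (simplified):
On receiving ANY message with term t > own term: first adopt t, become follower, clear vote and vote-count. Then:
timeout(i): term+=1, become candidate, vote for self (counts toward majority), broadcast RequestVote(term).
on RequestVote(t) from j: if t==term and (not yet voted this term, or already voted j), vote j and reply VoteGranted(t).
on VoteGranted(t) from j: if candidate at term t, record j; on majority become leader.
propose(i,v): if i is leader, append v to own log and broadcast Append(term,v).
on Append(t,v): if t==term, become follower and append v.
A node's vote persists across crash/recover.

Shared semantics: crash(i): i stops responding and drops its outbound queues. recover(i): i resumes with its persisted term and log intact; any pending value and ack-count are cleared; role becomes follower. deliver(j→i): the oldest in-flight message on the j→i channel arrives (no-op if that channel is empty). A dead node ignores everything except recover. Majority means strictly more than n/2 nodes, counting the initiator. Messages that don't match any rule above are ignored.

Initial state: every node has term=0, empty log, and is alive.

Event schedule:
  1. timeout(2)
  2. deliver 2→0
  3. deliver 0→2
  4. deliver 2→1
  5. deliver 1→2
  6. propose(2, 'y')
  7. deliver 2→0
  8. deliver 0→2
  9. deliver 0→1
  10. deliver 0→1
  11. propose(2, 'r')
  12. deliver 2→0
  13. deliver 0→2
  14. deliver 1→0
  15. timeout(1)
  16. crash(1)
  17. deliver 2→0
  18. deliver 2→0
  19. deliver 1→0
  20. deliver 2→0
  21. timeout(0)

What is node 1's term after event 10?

[1] timeout(2) → N2(cand t1 [-])
[2] deliver 2→0 → N0(foll t1 [-])
[3] deliver 0→2 → N2(lead t1 [-])
[4] deliver 2→1 → N1(foll t1 [-])
[5] deliver 1→2 → ∅
[6] propose(2,'y') → N2(lead t1 [y])
[7] deliver 2→0 → N0(foll t1 [y])
[8] deliver 0→2 → ∅
[9] deliver 0→1 → ∅
[10] deliver 0→1 → ∅

1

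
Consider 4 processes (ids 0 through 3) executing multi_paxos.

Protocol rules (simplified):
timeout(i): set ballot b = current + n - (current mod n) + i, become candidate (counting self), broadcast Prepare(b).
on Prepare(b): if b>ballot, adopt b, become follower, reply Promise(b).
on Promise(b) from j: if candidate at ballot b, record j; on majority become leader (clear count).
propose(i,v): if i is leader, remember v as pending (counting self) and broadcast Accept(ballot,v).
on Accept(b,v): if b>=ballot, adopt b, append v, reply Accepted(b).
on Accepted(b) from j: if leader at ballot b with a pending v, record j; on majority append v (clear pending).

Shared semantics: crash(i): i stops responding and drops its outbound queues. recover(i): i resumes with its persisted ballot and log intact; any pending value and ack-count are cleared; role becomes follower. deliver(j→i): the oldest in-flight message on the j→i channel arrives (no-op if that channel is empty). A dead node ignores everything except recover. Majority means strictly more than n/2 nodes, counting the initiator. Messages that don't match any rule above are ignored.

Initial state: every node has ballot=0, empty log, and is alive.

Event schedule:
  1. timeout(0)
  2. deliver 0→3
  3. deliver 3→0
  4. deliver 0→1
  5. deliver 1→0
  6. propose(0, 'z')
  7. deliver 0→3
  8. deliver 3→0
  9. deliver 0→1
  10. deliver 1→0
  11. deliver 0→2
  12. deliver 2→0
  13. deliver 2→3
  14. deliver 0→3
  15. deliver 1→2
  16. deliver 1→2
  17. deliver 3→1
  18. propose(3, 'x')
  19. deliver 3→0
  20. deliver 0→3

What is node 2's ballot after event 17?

4

after 1 — timeout(0): n0:cand/b4/[-]
after 2 — deliver 0→3: n3:foll/b4/[-]
after 3 — deliver 3→0: ·
after 4 — deliver 0→1: n1:foll/b4/[-]
after 5 — deliver 1→0: n0:lead/b4/[-]
after 6 — propose(0,'z'): ·
after 7 — deliver 0→3: n3:foll/b4/[z]
after 8 — deliver 3→0: ·
after 9 — deliver 0→1: n1:foll/b4/[z]
after 10 — deliver 1→0: n0:lead/b4/[z]
after 11 — deliver 0→2: n2:foll/b4/[-]
after 12 — deliver 2→0: ·
after 13 — deliver 2→3: ·
after 14 — deliver 0→3: ·
after 15 — deliver 1→2: ·
after 16 — deliver 1→2: ·
after 17 — deliver 3→1: ·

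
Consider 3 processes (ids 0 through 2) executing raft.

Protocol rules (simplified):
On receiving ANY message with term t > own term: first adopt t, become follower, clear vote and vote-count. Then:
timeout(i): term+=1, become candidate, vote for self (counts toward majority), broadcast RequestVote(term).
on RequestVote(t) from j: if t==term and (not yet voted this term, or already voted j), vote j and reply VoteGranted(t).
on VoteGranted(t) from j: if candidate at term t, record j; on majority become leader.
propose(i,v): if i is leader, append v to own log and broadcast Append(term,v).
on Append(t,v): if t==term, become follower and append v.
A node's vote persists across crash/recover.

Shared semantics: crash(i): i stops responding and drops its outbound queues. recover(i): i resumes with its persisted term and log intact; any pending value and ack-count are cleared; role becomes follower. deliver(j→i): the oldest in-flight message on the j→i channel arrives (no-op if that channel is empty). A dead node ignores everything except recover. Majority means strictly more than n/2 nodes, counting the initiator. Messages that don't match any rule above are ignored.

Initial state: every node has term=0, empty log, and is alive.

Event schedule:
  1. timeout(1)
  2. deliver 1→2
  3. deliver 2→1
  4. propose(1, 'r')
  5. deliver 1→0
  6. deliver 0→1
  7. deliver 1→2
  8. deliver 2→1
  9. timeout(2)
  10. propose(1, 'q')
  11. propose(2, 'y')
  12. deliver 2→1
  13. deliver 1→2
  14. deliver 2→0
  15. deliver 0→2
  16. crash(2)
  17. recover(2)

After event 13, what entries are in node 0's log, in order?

empty

e1 timeout(1): 1[cand,t=1,-]
e2 deliver 1→2: 2[foll,t=1,-]
e3 deliver 2→1: 1[lead,t=1,-]
e4 propose(1,'r'): 1[lead,t=1,r]
e5 deliver 1→0: 0[foll,t=1,-]
e6 deliver 0→1: ·
e7 deliver 1→2: 2[foll,t=1,r]
e8 deliver 2→1: ·
e9 timeout(2): 2[cand,t=2,r]
e10 propose(1,'q'): 1[lead,t=1,r,q]
e11 propose(2,'y'): ·
e12 deliver 2→1: 1[foll,t=2,r,q]
e13 deliver 1→2: ·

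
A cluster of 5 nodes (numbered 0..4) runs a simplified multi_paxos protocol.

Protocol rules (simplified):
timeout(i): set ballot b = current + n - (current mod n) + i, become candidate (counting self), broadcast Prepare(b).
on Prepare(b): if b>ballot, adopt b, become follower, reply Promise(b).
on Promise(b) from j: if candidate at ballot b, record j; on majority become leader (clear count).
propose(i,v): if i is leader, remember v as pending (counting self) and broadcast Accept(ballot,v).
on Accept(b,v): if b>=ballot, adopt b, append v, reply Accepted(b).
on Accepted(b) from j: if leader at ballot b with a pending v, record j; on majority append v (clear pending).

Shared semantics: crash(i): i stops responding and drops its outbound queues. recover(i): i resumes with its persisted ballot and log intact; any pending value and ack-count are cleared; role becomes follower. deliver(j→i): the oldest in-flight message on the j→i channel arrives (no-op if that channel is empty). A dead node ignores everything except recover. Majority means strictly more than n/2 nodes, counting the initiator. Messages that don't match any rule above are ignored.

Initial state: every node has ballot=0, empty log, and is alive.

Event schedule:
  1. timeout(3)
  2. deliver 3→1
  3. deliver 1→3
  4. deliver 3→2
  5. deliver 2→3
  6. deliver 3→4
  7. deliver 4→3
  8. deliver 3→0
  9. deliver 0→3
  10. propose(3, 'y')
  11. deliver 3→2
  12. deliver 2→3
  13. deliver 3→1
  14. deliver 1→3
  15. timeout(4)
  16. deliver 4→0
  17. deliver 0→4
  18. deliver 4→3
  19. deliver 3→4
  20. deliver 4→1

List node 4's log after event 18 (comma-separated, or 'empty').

after 1 — timeout(3): n3:cand/b8/[-]
after 2 — deliver 3→1: n1:foll/b8/[-]
after 3 — deliver 1→3: ·
after 4 — deliver 3→2: n2:foll/b8/[-]
after 5 — deliver 2→3: n3:lead/b8/[-]
after 6 — deliver 3→4: n4:foll/b8/[-]
after 7 — deliver 4→3: ·
after 8 — deliver 3→0: n0:foll/b8/[-]
after 9 — deliver 0→3: ·
after 10 — propose(3,'y'): ·
after 11 — deliver 3→2: n2:foll/b8/[y]
after 12 — deliver 2→3: ·
after 13 — deliver 3→1: n1:foll/b8/[y]
after 14 — deliver 1→3: n3:lead/b8/[y]
after 15 — timeout(4): n4:cand/b14/[-]
after 16 — deliver 4→0: n0:foll/b14/[-]
after 17 — deliver 0→4: ·
after 18 — deliver 4→3: n3:foll/b14/[y]

empty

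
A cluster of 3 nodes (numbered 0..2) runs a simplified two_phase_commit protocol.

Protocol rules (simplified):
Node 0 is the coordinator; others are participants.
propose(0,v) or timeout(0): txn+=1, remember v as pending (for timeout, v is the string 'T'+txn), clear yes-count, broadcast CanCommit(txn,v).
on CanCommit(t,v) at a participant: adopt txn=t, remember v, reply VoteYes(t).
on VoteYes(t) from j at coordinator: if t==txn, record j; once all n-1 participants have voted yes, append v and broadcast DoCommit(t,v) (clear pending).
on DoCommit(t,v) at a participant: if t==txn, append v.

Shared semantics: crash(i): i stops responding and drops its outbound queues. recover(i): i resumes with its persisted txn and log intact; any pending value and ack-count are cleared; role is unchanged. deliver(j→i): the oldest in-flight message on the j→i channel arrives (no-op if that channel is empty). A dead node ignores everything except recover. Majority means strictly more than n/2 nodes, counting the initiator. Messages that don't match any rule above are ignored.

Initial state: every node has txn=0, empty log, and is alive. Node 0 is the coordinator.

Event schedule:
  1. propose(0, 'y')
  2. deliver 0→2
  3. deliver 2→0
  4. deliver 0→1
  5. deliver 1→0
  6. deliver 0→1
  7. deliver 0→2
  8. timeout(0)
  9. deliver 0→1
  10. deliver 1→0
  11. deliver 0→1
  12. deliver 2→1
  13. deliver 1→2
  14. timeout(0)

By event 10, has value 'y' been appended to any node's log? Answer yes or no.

yes

[1] propose(0,'y') → N0(coor t1 [-])
[2] deliver 0→2 → N2(part t1 [-])
[3] deliver 2→0 → ∅
[4] deliver 0→1 → N1(part t1 [-])
[5] deliver 1→0 → N0(coor t1 [y])
[6] deliver 0→1 → N1(part t1 [y])
[7] deliver 0→2 → N2(part t1 [y])
[8] timeout(0) → N0(coor t2 [y])
[9] deliver 0→1 → N1(part t2 [y])
[10] deliver 1→0 → ∅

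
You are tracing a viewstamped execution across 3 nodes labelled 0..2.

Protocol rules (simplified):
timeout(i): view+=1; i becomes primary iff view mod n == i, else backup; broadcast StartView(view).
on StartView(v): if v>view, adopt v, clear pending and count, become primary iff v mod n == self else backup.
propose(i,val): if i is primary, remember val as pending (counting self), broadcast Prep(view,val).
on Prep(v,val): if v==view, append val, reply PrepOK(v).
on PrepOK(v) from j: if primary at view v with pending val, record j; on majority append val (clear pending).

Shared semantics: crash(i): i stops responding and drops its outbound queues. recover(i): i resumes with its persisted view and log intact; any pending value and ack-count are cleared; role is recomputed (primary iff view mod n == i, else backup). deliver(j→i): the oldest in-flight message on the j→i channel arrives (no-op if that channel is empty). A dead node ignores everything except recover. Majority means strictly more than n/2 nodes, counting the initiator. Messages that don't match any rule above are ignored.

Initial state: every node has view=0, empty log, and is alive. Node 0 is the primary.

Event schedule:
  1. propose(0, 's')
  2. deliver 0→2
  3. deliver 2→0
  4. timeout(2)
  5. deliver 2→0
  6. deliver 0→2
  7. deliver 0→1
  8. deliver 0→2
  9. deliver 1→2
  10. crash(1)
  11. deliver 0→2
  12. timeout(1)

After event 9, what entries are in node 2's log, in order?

s

e1 propose(0,'s'): ·
e2 deliver 0→2: 2[back,v=0,s]
e3 deliver 2→0: 0[prim,v=0,s]
e4 timeout(2): 2[back,v=1,s]
e5 deliver 2→0: 0[back,v=1,s]
e6 deliver 0→2: ·
e7 deliver 0→1: 1[back,v=0,s]
e8 deliver 0→2: ·
e9 deliver 1→2: ·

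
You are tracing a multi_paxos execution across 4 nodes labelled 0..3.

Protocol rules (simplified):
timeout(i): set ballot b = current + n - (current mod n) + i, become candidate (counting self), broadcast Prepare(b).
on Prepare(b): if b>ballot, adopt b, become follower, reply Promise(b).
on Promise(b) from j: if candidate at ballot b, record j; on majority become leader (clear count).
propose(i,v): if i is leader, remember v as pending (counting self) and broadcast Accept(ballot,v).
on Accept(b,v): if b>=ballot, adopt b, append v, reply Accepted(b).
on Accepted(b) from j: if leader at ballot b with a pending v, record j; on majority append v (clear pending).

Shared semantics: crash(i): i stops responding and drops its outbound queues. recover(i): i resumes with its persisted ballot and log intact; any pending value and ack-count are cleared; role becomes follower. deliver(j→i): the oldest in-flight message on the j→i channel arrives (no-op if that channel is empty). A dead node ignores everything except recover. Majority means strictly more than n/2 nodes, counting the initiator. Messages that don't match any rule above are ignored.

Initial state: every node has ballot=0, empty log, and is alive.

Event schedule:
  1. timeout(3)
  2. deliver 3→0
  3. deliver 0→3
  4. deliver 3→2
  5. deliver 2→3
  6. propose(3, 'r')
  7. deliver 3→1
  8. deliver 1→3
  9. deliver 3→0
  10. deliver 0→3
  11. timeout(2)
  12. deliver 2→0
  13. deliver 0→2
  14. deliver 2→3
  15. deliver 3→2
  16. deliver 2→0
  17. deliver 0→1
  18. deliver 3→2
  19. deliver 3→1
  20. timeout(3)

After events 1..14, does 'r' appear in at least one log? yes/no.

e1 timeout(3): 3[cand,b=7,-]
e2 deliver 3→0: 0[foll,b=7,-]
e3 deliver 0→3: ·
e4 deliver 3→2: 2[foll,b=7,-]
e5 deliver 2→3: 3[lead,b=7,-]
e6 propose(3,'r'): ·
e7 deliver 3→1: 1[foll,b=7,-]
e8 deliver 1→3: ·
e9 deliver 3→0: 0[foll,b=7,r]
e10 deliver 0→3: ·
e11 timeout(2): 2[cand,b=10,-]
e12 deliver 2→0: 0[foll,b=10,r]
e13 deliver 0→2: ·
e14 deliver 2→3: 3[foll,b=10,-]

yes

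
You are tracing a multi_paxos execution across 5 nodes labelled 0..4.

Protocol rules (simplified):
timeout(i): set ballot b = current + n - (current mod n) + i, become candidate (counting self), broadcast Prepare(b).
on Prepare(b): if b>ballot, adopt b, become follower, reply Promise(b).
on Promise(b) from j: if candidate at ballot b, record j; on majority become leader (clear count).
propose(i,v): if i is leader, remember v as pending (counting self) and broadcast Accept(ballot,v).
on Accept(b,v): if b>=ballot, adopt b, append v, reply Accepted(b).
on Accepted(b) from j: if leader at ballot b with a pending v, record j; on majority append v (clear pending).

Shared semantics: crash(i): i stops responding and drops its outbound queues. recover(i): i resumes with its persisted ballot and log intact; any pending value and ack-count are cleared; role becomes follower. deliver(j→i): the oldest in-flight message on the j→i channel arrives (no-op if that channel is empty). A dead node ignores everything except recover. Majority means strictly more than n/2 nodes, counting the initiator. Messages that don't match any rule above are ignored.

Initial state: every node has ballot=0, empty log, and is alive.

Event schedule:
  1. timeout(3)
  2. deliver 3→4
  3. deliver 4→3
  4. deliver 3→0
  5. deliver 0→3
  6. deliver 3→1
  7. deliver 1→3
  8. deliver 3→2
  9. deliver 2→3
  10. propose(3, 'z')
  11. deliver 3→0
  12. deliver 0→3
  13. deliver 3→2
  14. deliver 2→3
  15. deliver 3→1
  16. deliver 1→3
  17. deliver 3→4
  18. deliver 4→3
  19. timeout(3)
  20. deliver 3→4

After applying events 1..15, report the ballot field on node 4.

[1] timeout(3) → N3(cand b8 [-])
[2] deliver 3→4 → N4(foll b8 [-])
[3] deliver 4→3 → ∅
[4] deliver 3→0 → N0(foll b8 [-])
[5] deliver 0→3 → N3(lead b8 [-])
[6] deliver 3→1 → N1(foll b8 [-])
[7] deliver 1→3 → ∅
[8] deliver 3→2 → N2(foll b8 [-])
[9] deliver 2→3 → ∅
[10] propose(3,'z') → ∅
[11] deliver 3→0 → N0(foll b8 [z])
[12] deliver 0→3 → ∅
[13] deliver 3→2 → N2(foll b8 [z])
[14] deliver 2→3 → N3(lead b8 [z])
[15] deliver 3→1 → N1(foll b8 [z])

8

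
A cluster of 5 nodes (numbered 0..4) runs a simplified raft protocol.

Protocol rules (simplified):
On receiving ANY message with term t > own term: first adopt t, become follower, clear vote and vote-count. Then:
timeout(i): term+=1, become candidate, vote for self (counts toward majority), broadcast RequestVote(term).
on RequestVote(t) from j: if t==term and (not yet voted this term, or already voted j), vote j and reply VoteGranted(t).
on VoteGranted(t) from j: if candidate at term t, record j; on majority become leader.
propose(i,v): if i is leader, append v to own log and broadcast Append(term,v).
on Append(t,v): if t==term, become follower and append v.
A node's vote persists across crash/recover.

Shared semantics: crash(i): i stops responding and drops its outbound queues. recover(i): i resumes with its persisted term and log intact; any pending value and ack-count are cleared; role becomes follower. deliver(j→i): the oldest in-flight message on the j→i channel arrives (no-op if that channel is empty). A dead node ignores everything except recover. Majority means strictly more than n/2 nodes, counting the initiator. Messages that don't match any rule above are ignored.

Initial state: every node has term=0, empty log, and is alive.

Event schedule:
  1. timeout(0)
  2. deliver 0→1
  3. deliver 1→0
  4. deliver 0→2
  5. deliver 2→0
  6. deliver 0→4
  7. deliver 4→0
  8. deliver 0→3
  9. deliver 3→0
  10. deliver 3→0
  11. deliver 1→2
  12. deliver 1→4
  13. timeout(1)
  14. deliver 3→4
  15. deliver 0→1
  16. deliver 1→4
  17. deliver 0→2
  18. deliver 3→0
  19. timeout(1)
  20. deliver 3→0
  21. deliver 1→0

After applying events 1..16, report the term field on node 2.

1

step 1 timeout(0): 0={cand,t=1,log=-}
step 2 deliver 0→1: 1={foll,t=1,log=-}
step 3 deliver 1→0: —
step 4 deliver 0→2: 2={foll,t=1,log=-}
step 5 deliver 2→0: 0={lead,t=1,log=-}
step 6 deliver 0→4: 4={foll,t=1,log=-}
step 7 deliver 4→0: —
step 8 deliver 0→3: 3={foll,t=1,log=-}
step 9 deliver 3→0: —
step 10 deliver 3→0: —
step 11 deliver 1→2: —
step 12 deliver 1→4: —
step 13 timeout(1): 1={cand,t=2,log=-}
step 14 deliver 3→4: —
step 15 deliver 0→1: —
step 16 deliver 1→4: 4={foll,t=2,log=-}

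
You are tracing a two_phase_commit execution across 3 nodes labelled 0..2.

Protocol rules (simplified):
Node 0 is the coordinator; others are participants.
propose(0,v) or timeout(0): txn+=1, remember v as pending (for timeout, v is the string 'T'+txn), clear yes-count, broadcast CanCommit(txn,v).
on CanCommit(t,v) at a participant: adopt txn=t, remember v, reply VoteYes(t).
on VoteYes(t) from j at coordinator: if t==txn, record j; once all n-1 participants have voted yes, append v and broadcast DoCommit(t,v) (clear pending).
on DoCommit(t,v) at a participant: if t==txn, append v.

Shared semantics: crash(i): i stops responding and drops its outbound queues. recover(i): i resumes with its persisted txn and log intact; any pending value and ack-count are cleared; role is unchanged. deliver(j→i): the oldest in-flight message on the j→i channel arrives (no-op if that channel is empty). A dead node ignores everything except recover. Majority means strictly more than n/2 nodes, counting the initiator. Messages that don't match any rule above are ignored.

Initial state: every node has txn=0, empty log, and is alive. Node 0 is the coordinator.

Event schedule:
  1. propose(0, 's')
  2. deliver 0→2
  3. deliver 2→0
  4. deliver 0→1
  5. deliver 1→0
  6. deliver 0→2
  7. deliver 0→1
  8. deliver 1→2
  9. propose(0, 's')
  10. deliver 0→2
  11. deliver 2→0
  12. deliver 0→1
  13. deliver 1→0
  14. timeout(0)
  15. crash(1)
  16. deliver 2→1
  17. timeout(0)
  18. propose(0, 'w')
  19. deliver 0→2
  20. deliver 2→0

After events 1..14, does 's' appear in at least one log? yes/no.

yes

e1 propose(0,'s'): 0[coor,t=1,-]
e2 deliver 0→2: 2[part,t=1,-]
e3 deliver 2→0: ·
e4 deliver 0→1: 1[part,t=1,-]
e5 deliver 1→0: 0[coor,t=1,s]
e6 deliver 0→2: 2[part,t=1,s]
e7 deliver 0→1: 1[part,t=1,s]
e8 deliver 1→2: ·
e9 propose(0,'s'): 0[coor,t=2,s]
e10 deliver 0→2: 2[part,t=2,s]
e11 deliver 2→0: ·
e12 deliver 0→1: 1[part,t=2,s]
e13 deliver 1→0: 0[coor,t=2,s,s]
e14 timeout(0): 0[coor,t=3,s,s]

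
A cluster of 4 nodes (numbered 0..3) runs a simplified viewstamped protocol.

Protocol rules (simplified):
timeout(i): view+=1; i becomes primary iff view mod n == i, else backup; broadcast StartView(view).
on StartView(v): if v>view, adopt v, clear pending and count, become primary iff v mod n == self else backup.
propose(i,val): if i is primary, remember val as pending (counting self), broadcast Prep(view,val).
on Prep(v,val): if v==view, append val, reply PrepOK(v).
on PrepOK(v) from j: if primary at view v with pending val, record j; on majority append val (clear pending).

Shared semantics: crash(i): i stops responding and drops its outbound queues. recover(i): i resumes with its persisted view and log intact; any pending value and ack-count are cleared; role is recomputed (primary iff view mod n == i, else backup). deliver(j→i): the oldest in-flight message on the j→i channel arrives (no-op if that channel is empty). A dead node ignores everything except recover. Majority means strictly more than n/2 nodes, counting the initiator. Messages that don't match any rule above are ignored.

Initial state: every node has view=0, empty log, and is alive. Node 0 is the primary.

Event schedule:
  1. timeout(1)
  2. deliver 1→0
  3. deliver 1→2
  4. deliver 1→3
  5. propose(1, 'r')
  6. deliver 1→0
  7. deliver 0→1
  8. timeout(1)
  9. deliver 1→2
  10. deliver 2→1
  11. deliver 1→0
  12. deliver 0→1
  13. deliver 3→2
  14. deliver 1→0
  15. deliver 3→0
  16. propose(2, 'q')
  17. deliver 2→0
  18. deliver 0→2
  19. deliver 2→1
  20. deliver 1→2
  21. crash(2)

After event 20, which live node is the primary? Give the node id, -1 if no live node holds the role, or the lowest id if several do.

2

[1] timeout(1) → N1(prim v1 [-])
[2] deliver 1→0 → N0(back v1 [-])
[3] deliver 1→2 → N2(back v1 [-])
[4] deliver 1→3 → N3(back v1 [-])
[5] propose(1,'r') → ∅
[6] deliver 1→0 → N0(back v1 [r])
[7] deliver 0→1 → ∅
[8] timeout(1) → N1(back v2 [-])
[9] deliver 1→2 → N2(back v1 [r])
[10] deliver 2→1 → ∅
[11] deliver 1→0 → N0(back v2 [r])
[12] deliver 0→1 → ∅
[13] deliver 3→2 → ∅
[14] deliver 1→0 → ∅
[15] deliver 3→0 → ∅
[16] propose(2,'q') → ∅
[17] deliver 2→0 → ∅
[18] deliver 0→2 → ∅
[19] deliver 2→1 → ∅
[20] deliver 1→2 → N2(prim v2 [r])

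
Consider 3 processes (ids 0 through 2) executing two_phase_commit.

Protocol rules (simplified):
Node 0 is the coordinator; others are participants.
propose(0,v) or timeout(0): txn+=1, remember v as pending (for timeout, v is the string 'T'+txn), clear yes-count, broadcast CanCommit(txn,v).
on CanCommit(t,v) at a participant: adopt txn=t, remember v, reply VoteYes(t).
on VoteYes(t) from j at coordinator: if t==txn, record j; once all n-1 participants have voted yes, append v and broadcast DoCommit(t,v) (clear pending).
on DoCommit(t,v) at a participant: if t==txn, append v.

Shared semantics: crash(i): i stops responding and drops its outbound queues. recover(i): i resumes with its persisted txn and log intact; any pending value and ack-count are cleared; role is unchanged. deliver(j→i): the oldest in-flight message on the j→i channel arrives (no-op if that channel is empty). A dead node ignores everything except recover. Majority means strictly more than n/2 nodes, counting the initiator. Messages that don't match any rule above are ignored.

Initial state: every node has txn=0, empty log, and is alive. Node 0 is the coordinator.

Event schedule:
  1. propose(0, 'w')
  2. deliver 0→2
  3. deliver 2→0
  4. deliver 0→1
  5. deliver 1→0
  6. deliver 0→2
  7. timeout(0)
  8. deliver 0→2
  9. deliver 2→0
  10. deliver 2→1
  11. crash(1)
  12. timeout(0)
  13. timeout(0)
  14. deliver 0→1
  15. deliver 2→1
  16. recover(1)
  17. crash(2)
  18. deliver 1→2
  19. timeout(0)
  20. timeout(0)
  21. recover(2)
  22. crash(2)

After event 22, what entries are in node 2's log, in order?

after 1 — propose(0,'w'): n0:coor/t1/[-]
after 2 — deliver 0→2: n2:part/t1/[-]
after 3 — deliver 2→0: ·
after 4 — deliver 0→1: n1:part/t1/[-]
after 5 — deliver 1→0: n0:coor/t1/[w]
after 6 — deliver 0→2: n2:part/t1/[w]
after 7 — timeout(0): n0:coor/t2/[w]
after 8 — deliver 0→2: n2:part/t2/[w]
after 9 — deliver 2→0: ·
after 10 — deliver 2→1: ·
after 11 — crash(1): n1:✗part/t1/[-]
after 12 — timeout(0): n0:coor/t3/[w]
after 13 — timeout(0): n0:coor/t4/[w]
after 14 — deliver 0→1: ·
after 15 — deliver 2→1: ·
after 16 — recover(1): n1:part/t1/[-]
after 17 — crash(2): n2:✗part/t2/[w]
after 18 — deliver 1→2: ·
after 19 — timeout(0): n0:coor/t5/[w]
after 20 — timeout(0): n0:coor/t6/[w]
after 21 — recover(2): n2:part/t2/[w]
after 22 — crash(2): n2:✗part/t2/[w]

w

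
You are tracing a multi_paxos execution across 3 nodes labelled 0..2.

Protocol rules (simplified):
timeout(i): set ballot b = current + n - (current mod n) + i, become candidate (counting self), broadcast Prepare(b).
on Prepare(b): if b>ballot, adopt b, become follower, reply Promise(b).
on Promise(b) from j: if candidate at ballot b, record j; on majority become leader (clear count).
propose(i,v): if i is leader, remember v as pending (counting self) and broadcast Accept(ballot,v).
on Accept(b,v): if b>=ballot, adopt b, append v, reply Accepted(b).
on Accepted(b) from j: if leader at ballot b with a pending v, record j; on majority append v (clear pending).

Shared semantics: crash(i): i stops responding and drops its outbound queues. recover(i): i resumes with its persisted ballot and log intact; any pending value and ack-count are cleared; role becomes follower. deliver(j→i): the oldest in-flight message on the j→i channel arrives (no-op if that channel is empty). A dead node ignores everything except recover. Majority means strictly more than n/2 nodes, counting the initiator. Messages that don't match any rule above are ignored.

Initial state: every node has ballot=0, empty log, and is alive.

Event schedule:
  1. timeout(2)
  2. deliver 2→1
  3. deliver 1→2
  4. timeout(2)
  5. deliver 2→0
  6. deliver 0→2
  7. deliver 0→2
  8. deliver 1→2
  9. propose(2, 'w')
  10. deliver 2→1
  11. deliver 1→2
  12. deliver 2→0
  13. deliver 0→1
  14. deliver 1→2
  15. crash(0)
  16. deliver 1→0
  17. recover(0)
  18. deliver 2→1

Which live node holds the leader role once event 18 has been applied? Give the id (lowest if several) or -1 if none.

[1] timeout(2) → N2(cand b5 [-])
[2] deliver 2→1 → N1(foll b5 [-])
[3] deliver 1→2 → N2(lead b5 [-])
[4] timeout(2) → N2(cand b8 [-])
[5] deliver 2→0 → N0(foll b5 [-])
[6] deliver 0→2 → ∅
[7] deliver 0→2 → ∅
[8] deliver 1→2 → ∅
[9] propose(2,'w') → ∅
[10] deliver 2→1 → N1(foll b8 [-])
[11] deliver 1→2 → N2(lead b8 [-])
[12] deliver 2→0 → N0(foll b8 [-])
[13] deliver 0→1 → ∅
[14] deliver 1→2 → ∅
[15] crash(0) → N0(✗foll b8 [-])
[16] deliver 1→0 → ∅
[17] recover(0) → N0(foll b8 [-])
[18] deliver 2→1 → ∅

2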